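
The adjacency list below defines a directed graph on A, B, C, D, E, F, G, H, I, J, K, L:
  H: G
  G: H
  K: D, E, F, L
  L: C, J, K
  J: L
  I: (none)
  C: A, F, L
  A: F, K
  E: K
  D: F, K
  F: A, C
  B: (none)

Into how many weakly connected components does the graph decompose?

From A: component {A, C, D, E, F, J, K, L}.
From B: component {B}.
From G: component {G, H}.
From I: component {I}.
That's 4 components.

4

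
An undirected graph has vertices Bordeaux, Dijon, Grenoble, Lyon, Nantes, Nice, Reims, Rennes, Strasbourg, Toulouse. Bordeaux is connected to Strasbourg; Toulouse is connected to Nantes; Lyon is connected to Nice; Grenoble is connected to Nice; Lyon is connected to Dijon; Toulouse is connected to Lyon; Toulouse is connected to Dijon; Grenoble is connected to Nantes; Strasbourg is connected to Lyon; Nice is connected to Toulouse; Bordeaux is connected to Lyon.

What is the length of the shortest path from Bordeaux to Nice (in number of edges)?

Distance 0: Bordeaux.
Distance 1: Lyon, Strasbourg.
Distance 2: Dijon, Nice, Toulouse — contains Nice.

2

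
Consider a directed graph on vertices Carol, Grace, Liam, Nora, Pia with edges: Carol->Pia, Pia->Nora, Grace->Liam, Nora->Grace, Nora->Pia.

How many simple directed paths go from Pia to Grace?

1

Pia→Nora→Grace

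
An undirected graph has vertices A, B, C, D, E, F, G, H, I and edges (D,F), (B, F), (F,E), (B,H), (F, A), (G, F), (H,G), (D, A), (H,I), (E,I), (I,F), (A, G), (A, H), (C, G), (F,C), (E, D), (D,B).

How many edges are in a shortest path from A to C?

2

Distance 0: A.
Distance 1: D, F, G, H.
Distance 2: B, C, E, I — contains C.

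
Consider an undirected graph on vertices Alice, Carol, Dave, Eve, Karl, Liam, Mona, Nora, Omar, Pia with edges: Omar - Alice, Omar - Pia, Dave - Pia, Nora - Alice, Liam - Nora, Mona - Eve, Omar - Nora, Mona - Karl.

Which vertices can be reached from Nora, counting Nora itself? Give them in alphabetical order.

Start at Nora.
Its neighbours: Alice, Liam, Omar.
Then their neighbours: Pia.
Then next layer: Dave.
Nothing further is reachable.

Alice, Dave, Liam, Nora, Omar, Pia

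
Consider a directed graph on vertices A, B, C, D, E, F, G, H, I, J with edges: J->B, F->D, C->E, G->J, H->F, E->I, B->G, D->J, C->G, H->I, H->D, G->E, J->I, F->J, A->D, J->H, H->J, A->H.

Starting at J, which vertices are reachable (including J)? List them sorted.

Start at J.
Its neighbours: B, H, I.
Then their neighbours: D, F, G.
Then next layer: E.
Nothing further is reachable.

B, D, E, F, G, H, I, J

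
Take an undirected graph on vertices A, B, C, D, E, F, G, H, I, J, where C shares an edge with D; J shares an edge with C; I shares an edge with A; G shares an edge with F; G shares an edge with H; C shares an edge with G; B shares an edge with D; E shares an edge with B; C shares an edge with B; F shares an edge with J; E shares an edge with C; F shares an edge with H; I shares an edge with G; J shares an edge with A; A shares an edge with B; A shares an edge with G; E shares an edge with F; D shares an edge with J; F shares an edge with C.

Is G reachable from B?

Explore from B.
Distance 1: reach A, C, D, E.
Distance 2: reach F, G, I, J.
Found G.

Yes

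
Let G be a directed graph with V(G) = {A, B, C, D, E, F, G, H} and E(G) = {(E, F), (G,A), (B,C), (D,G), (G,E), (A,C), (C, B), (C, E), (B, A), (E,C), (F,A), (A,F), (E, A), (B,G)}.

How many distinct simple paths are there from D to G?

1

D→G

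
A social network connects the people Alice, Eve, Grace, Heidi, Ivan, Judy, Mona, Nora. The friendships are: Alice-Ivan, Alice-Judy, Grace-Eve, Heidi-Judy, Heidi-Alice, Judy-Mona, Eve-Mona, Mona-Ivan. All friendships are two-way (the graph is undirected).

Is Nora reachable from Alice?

No

Explore from Alice.
Distance 1: reach Heidi, Ivan, Judy.
Distance 2: reach Mona.
Distance 3: reach Eve.
Distance 4: reach Grace.
The search is exhausted without reaching Nora; it lies in a different component.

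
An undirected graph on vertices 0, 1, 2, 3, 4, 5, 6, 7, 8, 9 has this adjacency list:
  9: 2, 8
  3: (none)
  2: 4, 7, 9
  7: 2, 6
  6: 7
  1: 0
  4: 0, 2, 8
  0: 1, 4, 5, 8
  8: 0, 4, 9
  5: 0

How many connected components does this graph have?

2

From 0: component {0, 1, 2, 4, 5, 6, 7, 8, 9}.
From 3: component {3}.
That's 2 components.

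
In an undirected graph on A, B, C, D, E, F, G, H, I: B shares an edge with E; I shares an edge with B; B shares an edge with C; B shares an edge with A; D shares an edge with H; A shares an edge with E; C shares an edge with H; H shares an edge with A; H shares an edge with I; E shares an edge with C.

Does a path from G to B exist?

No

G has no edges, so nothing is reachable from it.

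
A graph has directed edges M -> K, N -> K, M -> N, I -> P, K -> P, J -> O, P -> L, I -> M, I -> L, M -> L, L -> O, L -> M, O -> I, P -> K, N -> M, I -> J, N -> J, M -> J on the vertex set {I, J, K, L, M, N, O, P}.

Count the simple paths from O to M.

3

O→I→L→M
O→I→M
O→I→P→L→M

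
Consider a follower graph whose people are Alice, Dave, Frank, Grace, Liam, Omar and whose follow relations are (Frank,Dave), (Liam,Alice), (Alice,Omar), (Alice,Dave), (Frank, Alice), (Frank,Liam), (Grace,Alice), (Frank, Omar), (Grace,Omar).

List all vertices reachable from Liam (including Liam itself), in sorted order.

Start at Liam.
Its neighbours: Alice.
Then their neighbours: Dave, Omar.
Nothing further is reachable.

Alice, Dave, Liam, Omar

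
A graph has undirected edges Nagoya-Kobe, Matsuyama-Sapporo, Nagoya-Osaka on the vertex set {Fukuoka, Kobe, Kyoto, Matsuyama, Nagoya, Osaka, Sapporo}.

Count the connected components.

From Fukuoka: component {Fukuoka}.
From Kobe: component {Kobe, Nagoya, Osaka}.
From Kyoto: component {Kyoto}.
From Matsuyama: component {Matsuyama, Sapporo}.
That's 4 components.

4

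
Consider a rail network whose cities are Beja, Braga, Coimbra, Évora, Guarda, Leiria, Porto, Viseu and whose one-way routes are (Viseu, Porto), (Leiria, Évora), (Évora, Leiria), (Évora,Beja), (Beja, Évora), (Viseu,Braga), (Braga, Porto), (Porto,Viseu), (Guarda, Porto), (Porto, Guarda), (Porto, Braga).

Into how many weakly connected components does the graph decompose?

From Beja: component {Beja, Évora, Leiria}.
From Braga: component {Braga, Guarda, Porto, Viseu}.
From Coimbra: component {Coimbra}.
That's 3 components.

3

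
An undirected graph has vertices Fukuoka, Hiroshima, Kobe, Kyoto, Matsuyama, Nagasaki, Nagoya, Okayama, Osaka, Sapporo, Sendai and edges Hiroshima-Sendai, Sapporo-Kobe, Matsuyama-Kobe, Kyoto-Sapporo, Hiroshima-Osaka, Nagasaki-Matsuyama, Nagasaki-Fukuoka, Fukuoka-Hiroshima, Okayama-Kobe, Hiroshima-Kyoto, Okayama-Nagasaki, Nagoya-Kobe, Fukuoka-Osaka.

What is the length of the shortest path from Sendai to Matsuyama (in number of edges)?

4

Distance 0: Sendai.
Distance 1: Hiroshima.
Distance 2: Fukuoka, Kyoto, Osaka.
Distance 3: Nagasaki, Sapporo.
Distance 4: Kobe, Matsuyama, Okayama — contains Matsuyama.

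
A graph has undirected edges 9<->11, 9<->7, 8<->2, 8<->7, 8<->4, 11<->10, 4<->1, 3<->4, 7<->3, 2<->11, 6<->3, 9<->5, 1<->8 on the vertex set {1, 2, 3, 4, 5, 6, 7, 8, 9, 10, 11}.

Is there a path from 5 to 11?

Explore from 5.
Distance 1: reach 9.
Distance 2: reach 7, 11.
Found 11.

Yes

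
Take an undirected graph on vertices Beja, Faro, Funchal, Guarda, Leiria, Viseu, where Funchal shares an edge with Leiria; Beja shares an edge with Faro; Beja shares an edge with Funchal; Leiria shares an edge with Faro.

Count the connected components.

3

From Beja: component {Beja, Faro, Funchal, Leiria}.
From Guarda: component {Guarda}.
From Viseu: component {Viseu}.
That's 3 components.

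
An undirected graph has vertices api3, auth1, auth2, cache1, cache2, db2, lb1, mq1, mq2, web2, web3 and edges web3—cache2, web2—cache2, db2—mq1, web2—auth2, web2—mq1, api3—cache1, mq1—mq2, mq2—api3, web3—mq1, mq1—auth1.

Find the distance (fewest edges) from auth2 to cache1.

5

Distance 0: auth2.
Distance 1: web2.
Distance 2: cache2, mq1.
Distance 3: auth1, db2, mq2, web3.
Distance 4: api3.
Distance 5: cache1 — contains cache1.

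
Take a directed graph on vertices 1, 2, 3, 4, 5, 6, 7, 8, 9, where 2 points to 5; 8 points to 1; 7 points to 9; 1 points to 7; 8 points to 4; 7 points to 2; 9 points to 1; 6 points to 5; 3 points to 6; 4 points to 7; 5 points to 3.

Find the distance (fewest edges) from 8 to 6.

Distance 0: 8.
Distance 1: 1, 4.
Distance 2: 7.
Distance 3: 2, 9.
Distance 4: 5.
Distance 5: 3.
Distance 6: 6 — contains 6.

6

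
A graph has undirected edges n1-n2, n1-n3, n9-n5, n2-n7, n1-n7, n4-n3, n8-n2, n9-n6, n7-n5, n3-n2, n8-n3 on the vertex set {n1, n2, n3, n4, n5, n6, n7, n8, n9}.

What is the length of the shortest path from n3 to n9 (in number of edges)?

4

Distance 0: n3.
Distance 1: n1, n2, n4, n8.
Distance 2: n7.
Distance 3: n5.
Distance 4: n9 — contains n9.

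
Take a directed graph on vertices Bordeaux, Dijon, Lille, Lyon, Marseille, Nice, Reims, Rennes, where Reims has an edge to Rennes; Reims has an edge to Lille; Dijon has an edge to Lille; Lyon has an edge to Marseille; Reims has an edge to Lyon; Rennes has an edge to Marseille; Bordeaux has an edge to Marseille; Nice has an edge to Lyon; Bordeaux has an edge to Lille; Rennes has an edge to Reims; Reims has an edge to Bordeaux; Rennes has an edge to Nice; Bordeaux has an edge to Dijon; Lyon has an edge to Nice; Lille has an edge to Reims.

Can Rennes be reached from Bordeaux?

Explore from Bordeaux.
Distance 1: reach Dijon, Lille, Marseille.
Distance 2: reach Reims.
Distance 3: reach Lyon, Rennes.
Found Rennes.

Yes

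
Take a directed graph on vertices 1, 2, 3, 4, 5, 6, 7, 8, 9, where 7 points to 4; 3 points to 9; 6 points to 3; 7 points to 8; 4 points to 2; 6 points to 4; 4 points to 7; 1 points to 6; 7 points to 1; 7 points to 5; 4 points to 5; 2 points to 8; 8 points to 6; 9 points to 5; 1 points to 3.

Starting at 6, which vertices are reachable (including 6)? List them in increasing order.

1, 2, 3, 4, 5, 6, 7, 8, 9

Start at 6.
Its neighbours: 3, 4.
Then their neighbours: 2, 5, 7, 9.
Then next layer: 1, 8.
Every vertex is now reached.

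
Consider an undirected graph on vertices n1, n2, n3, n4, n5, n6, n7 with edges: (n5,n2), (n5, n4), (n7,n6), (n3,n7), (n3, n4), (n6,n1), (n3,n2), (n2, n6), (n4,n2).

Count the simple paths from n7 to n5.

7

n7–n3–n2–n4–n5
n7–n3–n2–n5
n7–n3–n4–n2–n5
n7–n3–n4–n5
n7–n6–n2–n3–n4–n5
n7–n6–n2–n4–n5
n7–n6–n2–n5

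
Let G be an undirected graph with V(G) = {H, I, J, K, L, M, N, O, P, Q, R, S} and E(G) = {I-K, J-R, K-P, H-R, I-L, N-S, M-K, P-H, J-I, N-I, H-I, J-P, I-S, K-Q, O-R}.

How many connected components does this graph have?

1

From H: component {H, I, J, K, L, M, N, O, P, Q, R, S}.
That's 1 component.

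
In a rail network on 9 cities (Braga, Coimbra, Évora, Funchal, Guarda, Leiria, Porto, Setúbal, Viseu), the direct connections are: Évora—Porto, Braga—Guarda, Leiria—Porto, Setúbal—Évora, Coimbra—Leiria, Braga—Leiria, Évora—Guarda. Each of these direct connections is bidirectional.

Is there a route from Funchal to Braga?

No

Funchal has no edges, so nothing is reachable from it.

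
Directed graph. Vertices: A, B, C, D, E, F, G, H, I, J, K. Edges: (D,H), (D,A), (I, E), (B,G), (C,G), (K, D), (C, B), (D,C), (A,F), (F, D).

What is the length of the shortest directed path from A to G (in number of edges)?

4

Distance 0: A.
Distance 1: F.
Distance 2: D.
Distance 3: C, H.
Distance 4: B, G — contains G.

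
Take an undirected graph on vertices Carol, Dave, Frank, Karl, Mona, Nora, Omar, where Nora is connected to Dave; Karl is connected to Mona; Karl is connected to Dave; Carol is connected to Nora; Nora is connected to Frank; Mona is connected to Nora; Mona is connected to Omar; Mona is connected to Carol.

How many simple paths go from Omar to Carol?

3

Omar–Mona–Carol
Omar–Mona–Karl–Dave–Nora–Carol
Omar–Mona–Nora–Carol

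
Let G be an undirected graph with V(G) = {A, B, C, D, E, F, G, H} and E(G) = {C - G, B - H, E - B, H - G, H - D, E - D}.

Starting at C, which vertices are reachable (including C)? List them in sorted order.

Start at C.
Its neighbours: G.
Then their neighbours: H.
Then next layer: B, D.
Then next layer: E.
Nothing further is reachable.

B, C, D, E, G, H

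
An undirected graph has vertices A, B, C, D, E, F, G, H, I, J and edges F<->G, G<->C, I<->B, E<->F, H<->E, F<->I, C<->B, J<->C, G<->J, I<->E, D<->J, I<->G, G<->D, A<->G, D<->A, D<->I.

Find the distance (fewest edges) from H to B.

3

Distance 0: H.
Distance 1: E.
Distance 2: F, I.
Distance 3: B, D, G — contains B.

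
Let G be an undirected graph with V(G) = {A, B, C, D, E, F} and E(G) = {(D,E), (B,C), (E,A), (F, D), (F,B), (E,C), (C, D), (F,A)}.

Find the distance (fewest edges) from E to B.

Distance 0: E.
Distance 1: A, C, D.
Distance 2: B, F — contains B.

2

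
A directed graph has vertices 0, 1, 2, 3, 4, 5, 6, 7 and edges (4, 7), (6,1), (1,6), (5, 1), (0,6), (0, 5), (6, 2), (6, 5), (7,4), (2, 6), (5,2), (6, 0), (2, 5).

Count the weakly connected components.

3

From 0: component {0, 1, 2, 5, 6}.
From 3: component {3}.
From 4: component {4, 7}.
That's 3 components.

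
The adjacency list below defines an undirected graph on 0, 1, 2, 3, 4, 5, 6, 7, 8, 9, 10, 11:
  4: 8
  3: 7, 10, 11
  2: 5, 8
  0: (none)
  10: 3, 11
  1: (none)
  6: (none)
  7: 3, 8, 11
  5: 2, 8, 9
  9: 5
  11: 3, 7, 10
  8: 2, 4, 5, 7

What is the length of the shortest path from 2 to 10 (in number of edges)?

4

Distance 0: 2.
Distance 1: 5, 8.
Distance 2: 4, 7, 9.
Distance 3: 3, 11.
Distance 4: 10 — contains 10.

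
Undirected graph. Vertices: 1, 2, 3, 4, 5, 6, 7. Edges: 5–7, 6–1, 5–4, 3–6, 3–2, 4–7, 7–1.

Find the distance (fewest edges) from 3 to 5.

Distance 0: 3.
Distance 1: 2, 6.
Distance 2: 1.
Distance 3: 7.
Distance 4: 4, 5 — contains 5.

4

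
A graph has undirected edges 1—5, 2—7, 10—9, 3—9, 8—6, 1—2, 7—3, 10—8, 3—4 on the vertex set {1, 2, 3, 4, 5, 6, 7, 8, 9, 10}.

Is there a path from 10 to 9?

Explore from 10.
Distance 1: reach 8, 9.
Found 9.

Yes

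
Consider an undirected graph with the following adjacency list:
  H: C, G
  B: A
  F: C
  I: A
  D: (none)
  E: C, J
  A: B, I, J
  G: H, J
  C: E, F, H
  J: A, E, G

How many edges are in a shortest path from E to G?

2

Distance 0: E.
Distance 1: C, J.
Distance 2: A, F, G, H — contains G.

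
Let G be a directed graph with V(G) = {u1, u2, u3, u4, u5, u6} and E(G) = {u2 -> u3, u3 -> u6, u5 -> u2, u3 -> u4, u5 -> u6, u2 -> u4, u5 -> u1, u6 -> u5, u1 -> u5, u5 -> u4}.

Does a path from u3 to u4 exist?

Yes

Explore from u3.
Distance 1: reach u4, u6.
Found u4.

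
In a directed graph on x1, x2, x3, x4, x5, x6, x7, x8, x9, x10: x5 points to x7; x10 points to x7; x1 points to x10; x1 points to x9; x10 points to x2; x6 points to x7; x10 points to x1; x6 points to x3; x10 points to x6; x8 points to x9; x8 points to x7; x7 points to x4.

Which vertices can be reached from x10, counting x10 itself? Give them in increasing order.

x1, x2, x3, x4, x6, x7, x9, x10

Start at x10.
Its neighbours: x1, x2, x6, x7.
Then their neighbours: x3, x4, x9.
Nothing further is reachable.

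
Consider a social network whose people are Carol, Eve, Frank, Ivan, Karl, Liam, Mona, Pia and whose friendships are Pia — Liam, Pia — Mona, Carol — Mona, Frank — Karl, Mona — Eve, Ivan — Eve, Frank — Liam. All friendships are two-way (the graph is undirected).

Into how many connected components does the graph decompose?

From Carol: component {Carol, Eve, Frank, Ivan, Karl, Liam, Mona, Pia}.
That's 1 component.

1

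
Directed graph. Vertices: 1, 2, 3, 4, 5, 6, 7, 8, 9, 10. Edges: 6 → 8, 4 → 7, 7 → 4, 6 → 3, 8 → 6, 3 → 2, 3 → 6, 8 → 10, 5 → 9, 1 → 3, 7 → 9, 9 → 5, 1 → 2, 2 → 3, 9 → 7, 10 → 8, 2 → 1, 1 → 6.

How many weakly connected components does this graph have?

From 1: component {1, 2, 3, 6, 8, 10}.
From 4: component {4, 5, 7, 9}.
That's 2 components.

2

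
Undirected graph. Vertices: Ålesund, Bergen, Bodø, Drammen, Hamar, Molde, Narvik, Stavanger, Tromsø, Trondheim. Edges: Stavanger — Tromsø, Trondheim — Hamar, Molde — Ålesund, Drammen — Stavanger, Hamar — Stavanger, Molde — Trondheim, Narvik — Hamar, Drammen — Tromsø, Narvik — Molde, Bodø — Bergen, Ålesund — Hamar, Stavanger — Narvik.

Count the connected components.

From Ålesund: component {Ålesund, Drammen, Hamar, Molde, Narvik, Stavanger, Tromsø, Trondheim}.
From Bergen: component {Bergen, Bodø}.
That's 2 components.

2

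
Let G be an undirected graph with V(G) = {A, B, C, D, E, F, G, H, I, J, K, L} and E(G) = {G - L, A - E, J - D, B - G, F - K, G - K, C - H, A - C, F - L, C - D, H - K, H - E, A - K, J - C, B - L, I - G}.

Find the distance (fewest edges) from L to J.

Distance 0: L.
Distance 1: B, F, G.
Distance 2: I, K.
Distance 3: A, H.
Distance 4: C, E.
Distance 5: D, J — contains J.

5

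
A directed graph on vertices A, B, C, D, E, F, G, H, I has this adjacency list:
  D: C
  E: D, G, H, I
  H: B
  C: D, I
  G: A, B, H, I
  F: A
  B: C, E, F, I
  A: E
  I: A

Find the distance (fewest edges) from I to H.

3

Distance 0: I.
Distance 1: A.
Distance 2: E.
Distance 3: D, G, H — contains H.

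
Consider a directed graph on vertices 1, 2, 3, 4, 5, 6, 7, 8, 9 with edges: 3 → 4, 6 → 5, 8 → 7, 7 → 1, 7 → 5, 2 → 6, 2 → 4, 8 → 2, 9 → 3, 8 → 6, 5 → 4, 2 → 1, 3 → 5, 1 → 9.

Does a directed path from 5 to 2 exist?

Explore from 5.
Distance 1: reach 4.
The search from 5 is exhausted; no directed path reaches 2.

No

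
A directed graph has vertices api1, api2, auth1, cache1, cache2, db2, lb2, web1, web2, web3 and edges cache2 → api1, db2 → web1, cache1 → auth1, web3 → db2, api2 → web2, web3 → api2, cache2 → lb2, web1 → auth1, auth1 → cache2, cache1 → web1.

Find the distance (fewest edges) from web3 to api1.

Distance 0: web3.
Distance 1: api2, db2.
Distance 2: web1, web2.
Distance 3: auth1.
Distance 4: cache2.
Distance 5: api1, lb2 — contains api1.

5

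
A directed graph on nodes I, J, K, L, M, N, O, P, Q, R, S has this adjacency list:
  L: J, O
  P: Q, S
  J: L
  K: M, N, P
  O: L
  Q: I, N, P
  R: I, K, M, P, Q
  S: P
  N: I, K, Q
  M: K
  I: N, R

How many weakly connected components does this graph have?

2

From I: component {I, K, M, N, P, Q, R, S}.
From J: component {J, L, O}.
That's 2 components.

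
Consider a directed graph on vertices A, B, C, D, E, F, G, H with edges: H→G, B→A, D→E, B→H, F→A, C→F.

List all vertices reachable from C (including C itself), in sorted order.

A, C, F

Start at C.
Its neighbours: F.
Then their neighbours: A.
Nothing further is reachable.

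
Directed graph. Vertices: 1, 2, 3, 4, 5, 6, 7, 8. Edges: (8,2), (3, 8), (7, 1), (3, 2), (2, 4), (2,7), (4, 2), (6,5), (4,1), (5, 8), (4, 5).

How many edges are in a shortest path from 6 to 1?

5

Distance 0: 6.
Distance 1: 5.
Distance 2: 8.
Distance 3: 2.
Distance 4: 4, 7.
Distance 5: 1 — contains 1.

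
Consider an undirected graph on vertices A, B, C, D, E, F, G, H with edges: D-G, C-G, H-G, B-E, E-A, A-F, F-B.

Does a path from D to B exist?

Explore from D.
Distance 1: reach G.
Distance 2: reach C, H.
The search is exhausted without reaching B; it lies in a different component.

No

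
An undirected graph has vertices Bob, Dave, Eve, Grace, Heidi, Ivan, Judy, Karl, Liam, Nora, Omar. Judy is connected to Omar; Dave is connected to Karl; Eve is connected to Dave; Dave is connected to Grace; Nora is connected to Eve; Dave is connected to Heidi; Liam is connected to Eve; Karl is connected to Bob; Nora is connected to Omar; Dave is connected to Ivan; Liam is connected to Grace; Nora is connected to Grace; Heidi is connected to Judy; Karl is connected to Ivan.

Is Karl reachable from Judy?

Yes

Explore from Judy.
Distance 1: reach Heidi, Omar.
Distance 2: reach Dave, Nora.
Distance 3: reach Eve, Grace, Ivan, Karl.
Found Karl.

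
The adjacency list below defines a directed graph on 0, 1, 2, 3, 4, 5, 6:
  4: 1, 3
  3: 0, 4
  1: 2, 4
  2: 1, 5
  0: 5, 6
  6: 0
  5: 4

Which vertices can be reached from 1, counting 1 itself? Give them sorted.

0, 1, 2, 3, 4, 5, 6

Start at 1.
Its neighbours: 2, 4.
Then their neighbours: 3, 5.
Then next layer: 0.
Then next layer: 6.
Every vertex is now reached.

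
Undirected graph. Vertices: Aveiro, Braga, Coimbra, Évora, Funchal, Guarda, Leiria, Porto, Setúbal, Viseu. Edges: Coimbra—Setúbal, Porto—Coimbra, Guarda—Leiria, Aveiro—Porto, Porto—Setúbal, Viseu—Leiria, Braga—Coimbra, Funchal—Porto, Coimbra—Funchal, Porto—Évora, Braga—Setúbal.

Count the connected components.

From Aveiro: component {Aveiro, Braga, Coimbra, Évora, Funchal, Porto, Setúbal}.
From Guarda: component {Guarda, Leiria, Viseu}.
That's 2 components.

2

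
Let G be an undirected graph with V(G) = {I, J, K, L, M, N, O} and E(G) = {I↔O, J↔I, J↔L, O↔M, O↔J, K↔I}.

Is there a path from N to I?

N has no edges, so nothing is reachable from it.

No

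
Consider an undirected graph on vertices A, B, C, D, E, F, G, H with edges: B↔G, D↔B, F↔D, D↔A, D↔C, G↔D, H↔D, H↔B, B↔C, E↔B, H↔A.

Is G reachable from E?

Yes

Explore from E.
Distance 1: reach B.
Distance 2: reach C, D, G, H.
Found G.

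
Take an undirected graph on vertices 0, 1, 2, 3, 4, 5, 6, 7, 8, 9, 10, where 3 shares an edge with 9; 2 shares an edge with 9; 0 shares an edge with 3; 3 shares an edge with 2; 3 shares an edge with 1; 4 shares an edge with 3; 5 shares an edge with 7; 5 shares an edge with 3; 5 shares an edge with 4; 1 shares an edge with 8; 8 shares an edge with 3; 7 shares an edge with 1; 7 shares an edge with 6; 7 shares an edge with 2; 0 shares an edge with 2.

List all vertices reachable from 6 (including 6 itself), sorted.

Start at 6.
Its neighbours: 7.
Then their neighbours: 1, 2, 5.
Then next layer: 0, 3, 4, 8, 9.
Nothing further is reachable.

0, 1, 2, 3, 4, 5, 6, 7, 8, 9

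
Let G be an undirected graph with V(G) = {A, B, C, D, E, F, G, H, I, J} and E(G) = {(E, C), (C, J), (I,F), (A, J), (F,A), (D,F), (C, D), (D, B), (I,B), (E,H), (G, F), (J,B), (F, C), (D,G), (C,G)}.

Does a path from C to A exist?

Explore from C.
Distance 1: reach D, E, F, G, J.
Distance 2: reach A, B, H, I.
Found A.

Yes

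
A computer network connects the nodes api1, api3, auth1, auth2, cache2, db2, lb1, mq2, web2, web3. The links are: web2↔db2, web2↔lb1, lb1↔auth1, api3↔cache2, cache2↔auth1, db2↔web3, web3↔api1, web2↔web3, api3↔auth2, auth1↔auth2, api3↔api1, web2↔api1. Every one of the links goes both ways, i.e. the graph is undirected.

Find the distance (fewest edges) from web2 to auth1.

2

Distance 0: web2.
Distance 1: api1, db2, lb1, web3.
Distance 2: api3, auth1 — contains auth1.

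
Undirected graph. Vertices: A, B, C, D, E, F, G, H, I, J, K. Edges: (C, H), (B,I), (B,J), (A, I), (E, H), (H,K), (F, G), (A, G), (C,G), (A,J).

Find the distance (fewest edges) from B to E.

6

Distance 0: B.
Distance 1: I, J.
Distance 2: A.
Distance 3: G.
Distance 4: C, F.
Distance 5: H.
Distance 6: E, K — contains E.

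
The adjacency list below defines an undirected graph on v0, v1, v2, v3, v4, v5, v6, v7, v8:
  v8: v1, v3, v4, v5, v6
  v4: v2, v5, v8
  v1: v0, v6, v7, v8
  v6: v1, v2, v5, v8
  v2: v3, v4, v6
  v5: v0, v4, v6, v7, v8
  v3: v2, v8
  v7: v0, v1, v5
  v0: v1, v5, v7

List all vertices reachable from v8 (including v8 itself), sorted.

Start at v8.
Its neighbours: v1, v3, v4, v5, v6.
Then their neighbours: v0, v2, v7.
Every vertex is now reached.

v0, v1, v2, v3, v4, v5, v6, v7, v8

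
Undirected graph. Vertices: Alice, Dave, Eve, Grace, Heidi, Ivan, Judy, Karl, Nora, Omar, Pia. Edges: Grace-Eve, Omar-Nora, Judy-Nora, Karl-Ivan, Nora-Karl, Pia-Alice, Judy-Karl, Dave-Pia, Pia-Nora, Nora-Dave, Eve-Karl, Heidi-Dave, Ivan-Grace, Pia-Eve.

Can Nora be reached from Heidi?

Yes

Explore from Heidi.
Distance 1: reach Dave.
Distance 2: reach Nora, Pia.
Found Nora.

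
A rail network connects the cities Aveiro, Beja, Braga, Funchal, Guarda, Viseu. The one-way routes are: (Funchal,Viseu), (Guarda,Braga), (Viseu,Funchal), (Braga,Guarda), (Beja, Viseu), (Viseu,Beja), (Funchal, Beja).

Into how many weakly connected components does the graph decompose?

From Aveiro: component {Aveiro}.
From Beja: component {Beja, Funchal, Viseu}.
From Braga: component {Braga, Guarda}.
That's 3 components.

3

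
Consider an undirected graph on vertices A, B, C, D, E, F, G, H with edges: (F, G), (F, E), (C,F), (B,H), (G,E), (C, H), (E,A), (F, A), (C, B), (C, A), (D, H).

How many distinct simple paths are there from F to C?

F–A–C
F–C
F–E–A–C
F–G–E–A–C

4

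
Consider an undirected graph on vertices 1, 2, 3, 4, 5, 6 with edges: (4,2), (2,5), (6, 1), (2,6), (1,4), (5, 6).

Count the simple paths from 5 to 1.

4

5–2–4–1
5–2–6–1
5–6–1
5–6–2–4–1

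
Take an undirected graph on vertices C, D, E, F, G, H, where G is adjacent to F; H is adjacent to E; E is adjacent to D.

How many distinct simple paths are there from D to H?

1

D–E–H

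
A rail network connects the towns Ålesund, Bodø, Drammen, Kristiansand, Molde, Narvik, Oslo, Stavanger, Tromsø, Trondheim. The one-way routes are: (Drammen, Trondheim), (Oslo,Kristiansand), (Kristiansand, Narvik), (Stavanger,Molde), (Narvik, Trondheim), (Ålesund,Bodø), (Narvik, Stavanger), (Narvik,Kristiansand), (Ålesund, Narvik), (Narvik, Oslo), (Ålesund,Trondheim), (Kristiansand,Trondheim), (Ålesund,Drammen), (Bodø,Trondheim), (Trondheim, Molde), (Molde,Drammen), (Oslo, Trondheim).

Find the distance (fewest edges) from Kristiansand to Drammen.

3

Distance 0: Kristiansand.
Distance 1: Narvik, Trondheim.
Distance 2: Molde, Oslo, Stavanger.
Distance 3: Drammen — contains Drammen.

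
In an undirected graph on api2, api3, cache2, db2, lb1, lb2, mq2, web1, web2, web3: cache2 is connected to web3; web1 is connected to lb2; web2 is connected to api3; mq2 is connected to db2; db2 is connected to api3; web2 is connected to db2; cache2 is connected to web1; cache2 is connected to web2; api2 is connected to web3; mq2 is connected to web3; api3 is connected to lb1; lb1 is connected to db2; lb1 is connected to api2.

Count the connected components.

From api2: component {api2, api3, cache2, db2, lb1, lb2, mq2, web1, web2, web3}.
That's 1 component.

1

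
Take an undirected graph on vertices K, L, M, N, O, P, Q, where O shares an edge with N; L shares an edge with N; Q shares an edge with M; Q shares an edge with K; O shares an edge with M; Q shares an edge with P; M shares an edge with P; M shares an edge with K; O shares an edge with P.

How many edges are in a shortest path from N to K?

Distance 0: N.
Distance 1: L, O.
Distance 2: M, P.
Distance 3: K, Q — contains K.

3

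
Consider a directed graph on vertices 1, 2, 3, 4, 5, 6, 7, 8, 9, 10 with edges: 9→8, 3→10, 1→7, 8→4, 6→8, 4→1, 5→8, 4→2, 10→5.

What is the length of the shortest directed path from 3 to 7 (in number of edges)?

6

Distance 0: 3.
Distance 1: 10.
Distance 2: 5.
Distance 3: 8.
Distance 4: 4.
Distance 5: 1, 2.
Distance 6: 7 — contains 7.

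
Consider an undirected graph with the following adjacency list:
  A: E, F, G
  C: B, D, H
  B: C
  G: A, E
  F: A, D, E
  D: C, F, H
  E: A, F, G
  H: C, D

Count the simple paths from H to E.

6

H–C–D–F–A–E
H–C–D–F–A–G–E
H–C–D–F–E
H–D–F–A–E
H–D–F–A–G–E
H–D–F–E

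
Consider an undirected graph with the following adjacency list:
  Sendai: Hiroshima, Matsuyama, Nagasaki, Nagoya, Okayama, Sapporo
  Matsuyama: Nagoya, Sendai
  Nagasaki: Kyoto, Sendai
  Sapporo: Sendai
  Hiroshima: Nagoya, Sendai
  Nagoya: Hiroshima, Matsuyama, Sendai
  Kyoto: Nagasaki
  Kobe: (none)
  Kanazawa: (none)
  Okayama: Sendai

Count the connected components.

From Hiroshima: component {Hiroshima, Kyoto, Matsuyama, Nagasaki, Nagoya, Okayama, Sapporo, Sendai}.
From Kanazawa: component {Kanazawa}.
From Kobe: component {Kobe}.
That's 3 components.

3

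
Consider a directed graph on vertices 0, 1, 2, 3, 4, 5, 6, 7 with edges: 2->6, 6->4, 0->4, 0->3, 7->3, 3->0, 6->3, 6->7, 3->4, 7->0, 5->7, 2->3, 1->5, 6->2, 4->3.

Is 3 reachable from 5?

Yes

Explore from 5.
Distance 1: reach 7.
Distance 2: reach 0, 3.
Found 3.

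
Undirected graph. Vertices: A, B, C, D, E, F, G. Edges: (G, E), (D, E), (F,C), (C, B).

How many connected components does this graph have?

3

From A: component {A}.
From B: component {B, C, F}.
From D: component {D, E, G}.
That's 3 components.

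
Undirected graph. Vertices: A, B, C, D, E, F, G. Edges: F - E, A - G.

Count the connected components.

5

From A: component {A, G}.
From B: component {B}.
From C: component {C}.
From D: component {D}.
From E: component {E, F}.
That's 5 components.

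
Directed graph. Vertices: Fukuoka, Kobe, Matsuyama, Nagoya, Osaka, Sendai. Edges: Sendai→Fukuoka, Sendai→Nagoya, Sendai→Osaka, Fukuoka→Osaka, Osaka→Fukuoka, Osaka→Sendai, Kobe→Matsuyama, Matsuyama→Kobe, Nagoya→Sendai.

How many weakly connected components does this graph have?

2

From Fukuoka: component {Fukuoka, Nagoya, Osaka, Sendai}.
From Kobe: component {Kobe, Matsuyama}.
That's 2 components.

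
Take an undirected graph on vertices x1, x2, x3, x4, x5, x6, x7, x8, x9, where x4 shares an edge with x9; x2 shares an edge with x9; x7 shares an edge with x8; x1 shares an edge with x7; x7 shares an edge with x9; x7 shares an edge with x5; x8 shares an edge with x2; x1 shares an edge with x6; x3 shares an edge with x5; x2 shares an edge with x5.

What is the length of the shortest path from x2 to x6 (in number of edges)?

Distance 0: x2.
Distance 1: x5, x8, x9.
Distance 2: x3, x4, x7.
Distance 3: x1.
Distance 4: x6 — contains x6.

4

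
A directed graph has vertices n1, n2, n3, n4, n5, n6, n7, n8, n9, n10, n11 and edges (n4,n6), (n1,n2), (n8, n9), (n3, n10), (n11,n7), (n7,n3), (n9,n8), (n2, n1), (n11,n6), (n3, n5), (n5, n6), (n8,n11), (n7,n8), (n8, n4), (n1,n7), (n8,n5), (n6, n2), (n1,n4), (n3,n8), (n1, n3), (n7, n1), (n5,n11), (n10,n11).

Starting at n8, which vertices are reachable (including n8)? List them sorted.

n1, n2, n3, n4, n5, n6, n7, n8, n9, n10, n11

Start at n8.
Its neighbours: n4, n5, n9, n11.
Then their neighbours: n6, n7.
Then next layer: n1, n2, n3.
Then next layer: n10.
Every vertex is now reached.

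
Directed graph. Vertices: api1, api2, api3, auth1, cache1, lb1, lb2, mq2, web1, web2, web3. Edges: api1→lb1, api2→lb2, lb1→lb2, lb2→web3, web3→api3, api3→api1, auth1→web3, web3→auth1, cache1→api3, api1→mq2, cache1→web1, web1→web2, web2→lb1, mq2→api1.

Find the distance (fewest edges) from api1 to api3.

Distance 0: api1.
Distance 1: lb1, mq2.
Distance 2: lb2.
Distance 3: web3.
Distance 4: api3, auth1 — contains api3.

4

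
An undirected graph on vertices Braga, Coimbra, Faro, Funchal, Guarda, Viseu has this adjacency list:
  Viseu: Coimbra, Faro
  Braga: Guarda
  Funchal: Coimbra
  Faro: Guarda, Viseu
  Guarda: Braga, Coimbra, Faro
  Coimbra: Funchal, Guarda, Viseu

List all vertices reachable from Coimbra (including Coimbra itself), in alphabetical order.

Braga, Coimbra, Faro, Funchal, Guarda, Viseu

Start at Coimbra.
Its neighbours: Funchal, Guarda, Viseu.
Then their neighbours: Braga, Faro.
Every vertex is now reached.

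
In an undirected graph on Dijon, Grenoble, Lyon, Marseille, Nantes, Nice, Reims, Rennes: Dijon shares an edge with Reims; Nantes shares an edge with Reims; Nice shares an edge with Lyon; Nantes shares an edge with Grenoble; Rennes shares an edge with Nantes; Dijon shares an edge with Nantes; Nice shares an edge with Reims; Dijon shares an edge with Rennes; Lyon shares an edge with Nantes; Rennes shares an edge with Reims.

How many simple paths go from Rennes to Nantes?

7

Rennes–Dijon–Nantes
Rennes–Dijon–Reims–Nantes
Rennes–Dijon–Reims–Nice–Lyon–Nantes
Rennes–Nantes
Rennes–Reims–Dijon–Nantes
Rennes–Reims–Nantes
Rennes–Reims–Nice–Lyon–Nantes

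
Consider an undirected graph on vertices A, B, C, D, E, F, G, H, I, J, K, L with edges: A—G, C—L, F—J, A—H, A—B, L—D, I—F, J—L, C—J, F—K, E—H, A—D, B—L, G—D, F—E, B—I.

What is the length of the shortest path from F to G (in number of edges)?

4

Distance 0: F.
Distance 1: E, I, J, K.
Distance 2: B, C, H, L.
Distance 3: A, D.
Distance 4: G — contains G.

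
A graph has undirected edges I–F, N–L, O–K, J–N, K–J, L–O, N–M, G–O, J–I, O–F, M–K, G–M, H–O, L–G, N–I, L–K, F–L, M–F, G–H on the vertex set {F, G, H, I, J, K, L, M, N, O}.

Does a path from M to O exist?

Yes

Explore from M.
Distance 1: reach F, G, K, N.
Distance 2: reach H, I, J, L, O.
Found O.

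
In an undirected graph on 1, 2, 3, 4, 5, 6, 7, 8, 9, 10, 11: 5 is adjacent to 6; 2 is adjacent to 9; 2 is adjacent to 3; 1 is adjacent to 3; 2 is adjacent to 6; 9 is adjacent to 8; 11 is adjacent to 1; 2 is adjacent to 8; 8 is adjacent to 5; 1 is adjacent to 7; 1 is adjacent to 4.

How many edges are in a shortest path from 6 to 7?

Distance 0: 6.
Distance 1: 2, 5.
Distance 2: 3, 8, 9.
Distance 3: 1.
Distance 4: 4, 7, 11 — contains 7.

4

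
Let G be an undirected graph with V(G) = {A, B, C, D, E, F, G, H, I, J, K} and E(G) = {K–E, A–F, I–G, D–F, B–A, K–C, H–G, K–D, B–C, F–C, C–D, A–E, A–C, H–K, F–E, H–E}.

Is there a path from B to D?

Yes

Explore from B.
Distance 1: reach A, C.
Distance 2: reach D, E, F, K.
Found D.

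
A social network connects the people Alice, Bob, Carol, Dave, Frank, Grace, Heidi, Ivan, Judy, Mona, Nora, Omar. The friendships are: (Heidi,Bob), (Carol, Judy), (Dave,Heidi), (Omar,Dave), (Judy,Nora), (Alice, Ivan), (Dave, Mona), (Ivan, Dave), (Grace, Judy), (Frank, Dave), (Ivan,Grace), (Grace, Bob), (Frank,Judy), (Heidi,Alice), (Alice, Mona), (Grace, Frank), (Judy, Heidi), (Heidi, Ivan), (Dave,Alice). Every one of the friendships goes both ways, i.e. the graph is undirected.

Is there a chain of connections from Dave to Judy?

Yes

Explore from Dave.
Distance 1: reach Alice, Frank, Heidi, Ivan, Mona, Omar.
Distance 2: reach Bob, Grace, Judy.
Found Judy.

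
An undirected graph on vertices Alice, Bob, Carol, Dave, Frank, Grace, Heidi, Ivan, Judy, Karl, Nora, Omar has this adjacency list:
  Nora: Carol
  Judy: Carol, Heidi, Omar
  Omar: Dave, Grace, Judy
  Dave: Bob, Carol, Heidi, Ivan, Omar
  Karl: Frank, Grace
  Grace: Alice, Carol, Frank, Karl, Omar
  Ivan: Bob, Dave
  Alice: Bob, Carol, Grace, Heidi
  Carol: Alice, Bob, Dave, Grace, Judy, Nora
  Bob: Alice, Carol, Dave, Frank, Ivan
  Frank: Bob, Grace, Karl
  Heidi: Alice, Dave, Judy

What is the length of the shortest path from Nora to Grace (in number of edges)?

2

Distance 0: Nora.
Distance 1: Carol.
Distance 2: Alice, Bob, Dave, Grace, Judy — contains Grace.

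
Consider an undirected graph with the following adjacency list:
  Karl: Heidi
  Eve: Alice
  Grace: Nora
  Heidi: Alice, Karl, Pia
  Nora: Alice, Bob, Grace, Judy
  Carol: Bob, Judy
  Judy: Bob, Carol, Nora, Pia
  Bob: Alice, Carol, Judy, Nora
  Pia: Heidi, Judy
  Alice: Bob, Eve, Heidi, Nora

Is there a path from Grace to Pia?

Explore from Grace.
Distance 1: reach Nora.
Distance 2: reach Alice, Bob, Judy.
Distance 3: reach Carol, Eve, Heidi, Pia.
Found Pia.

Yes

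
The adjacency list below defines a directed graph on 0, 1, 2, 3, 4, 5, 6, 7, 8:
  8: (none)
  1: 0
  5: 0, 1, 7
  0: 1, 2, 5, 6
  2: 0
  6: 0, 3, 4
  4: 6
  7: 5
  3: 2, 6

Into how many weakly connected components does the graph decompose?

2

From 0: component {0, 1, 2, 3, 4, 5, 6, 7}.
From 8: component {8}.
That's 2 components.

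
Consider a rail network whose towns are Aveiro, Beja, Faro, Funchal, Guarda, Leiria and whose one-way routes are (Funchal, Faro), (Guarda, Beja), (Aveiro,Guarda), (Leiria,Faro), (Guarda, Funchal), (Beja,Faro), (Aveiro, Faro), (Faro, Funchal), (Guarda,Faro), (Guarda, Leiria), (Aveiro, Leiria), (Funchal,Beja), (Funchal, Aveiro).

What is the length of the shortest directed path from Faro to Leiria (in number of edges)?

3

Distance 0: Faro.
Distance 1: Funchal.
Distance 2: Aveiro, Beja.
Distance 3: Guarda, Leiria — contains Leiria.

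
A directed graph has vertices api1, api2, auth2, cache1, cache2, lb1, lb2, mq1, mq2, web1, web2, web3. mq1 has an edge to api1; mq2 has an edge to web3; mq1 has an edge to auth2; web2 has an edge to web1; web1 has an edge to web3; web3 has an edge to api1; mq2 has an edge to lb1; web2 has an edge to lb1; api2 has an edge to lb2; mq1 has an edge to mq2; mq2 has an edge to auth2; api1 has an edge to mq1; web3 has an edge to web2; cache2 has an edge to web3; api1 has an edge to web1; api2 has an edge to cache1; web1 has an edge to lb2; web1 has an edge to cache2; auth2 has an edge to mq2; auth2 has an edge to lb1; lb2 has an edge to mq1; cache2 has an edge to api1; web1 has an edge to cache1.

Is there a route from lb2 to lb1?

Yes

Explore from lb2.
Distance 1: reach mq1.
Distance 2: reach api1, auth2, mq2.
Distance 3: reach lb1, web1, web3.
Found lb1.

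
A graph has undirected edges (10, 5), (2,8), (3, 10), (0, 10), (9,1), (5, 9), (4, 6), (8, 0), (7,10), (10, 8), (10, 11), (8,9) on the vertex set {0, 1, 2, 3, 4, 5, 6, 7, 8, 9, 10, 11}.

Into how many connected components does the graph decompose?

2

From 0: component {0, 1, 2, 3, 5, 7, 8, 9, 10, 11}.
From 4: component {4, 6}.
That's 2 components.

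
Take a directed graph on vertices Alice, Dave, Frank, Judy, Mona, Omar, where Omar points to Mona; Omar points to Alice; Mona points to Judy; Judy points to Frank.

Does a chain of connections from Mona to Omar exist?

Explore from Mona.
Distance 1: reach Judy.
Distance 2: reach Frank.
The search from Mona is exhausted; no directed path reaches Omar.

No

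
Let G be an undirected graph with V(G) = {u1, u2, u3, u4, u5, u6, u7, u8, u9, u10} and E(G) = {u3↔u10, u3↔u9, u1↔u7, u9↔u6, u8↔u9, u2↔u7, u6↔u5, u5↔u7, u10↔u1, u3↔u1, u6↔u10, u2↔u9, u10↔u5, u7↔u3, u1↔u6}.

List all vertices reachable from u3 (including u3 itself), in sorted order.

u1, u2, u3, u5, u6, u7, u8, u9, u10

Start at u3.
Its neighbours: u1, u7, u9, u10.
Then their neighbours: u2, u5, u6, u8.
Nothing further is reachable.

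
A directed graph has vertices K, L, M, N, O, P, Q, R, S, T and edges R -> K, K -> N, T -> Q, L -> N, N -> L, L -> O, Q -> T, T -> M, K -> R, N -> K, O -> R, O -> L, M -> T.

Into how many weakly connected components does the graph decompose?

4

From K: component {K, L, N, O, R}.
From M: component {M, Q, T}.
From P: component {P}.
From S: component {S}.
That's 4 components.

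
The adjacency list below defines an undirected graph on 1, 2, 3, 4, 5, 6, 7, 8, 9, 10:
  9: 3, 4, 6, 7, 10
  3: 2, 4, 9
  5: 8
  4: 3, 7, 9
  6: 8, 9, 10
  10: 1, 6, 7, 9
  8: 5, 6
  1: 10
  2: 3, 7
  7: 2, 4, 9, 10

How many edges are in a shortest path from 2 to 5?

Distance 0: 2.
Distance 1: 3, 7.
Distance 2: 4, 9, 10.
Distance 3: 1, 6.
Distance 4: 8.
Distance 5: 5 — contains 5.

5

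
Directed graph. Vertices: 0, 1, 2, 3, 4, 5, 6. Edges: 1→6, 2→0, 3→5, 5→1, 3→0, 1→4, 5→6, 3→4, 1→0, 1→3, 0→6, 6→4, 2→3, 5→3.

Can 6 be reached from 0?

Explore from 0.
Distance 1: reach 6.
Found 6.

Yes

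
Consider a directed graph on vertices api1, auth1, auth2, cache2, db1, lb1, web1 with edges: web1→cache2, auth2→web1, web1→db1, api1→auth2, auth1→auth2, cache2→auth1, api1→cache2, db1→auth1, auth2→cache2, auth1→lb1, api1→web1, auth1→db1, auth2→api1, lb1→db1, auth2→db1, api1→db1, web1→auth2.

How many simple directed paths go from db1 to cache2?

4

db1→auth1→auth2→api1→cache2
db1→auth1→auth2→api1→web1→cache2
db1→auth1→auth2→cache2
db1→auth1→auth2→web1→cache2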